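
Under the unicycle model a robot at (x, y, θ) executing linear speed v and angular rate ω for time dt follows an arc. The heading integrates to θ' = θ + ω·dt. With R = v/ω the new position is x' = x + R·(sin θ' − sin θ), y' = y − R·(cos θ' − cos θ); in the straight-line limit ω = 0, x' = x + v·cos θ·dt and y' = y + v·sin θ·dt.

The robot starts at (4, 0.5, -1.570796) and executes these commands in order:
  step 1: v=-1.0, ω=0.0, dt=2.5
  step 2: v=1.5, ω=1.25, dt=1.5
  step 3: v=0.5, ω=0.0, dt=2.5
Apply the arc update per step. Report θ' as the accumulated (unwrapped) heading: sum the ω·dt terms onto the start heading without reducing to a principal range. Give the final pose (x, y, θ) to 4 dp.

step 1: θ'=-1.5708 (straight) → pose (4.0000, 3.0000, -1.5708)
step 2: θ'=0.3042 (R=1.2000) → pose (5.5594, 1.8551, 0.3042)
step 3: θ'=0.3042 (straight) → pose (6.7520, 2.2295, 0.3042)

(6.7520, 2.2295, 0.3042)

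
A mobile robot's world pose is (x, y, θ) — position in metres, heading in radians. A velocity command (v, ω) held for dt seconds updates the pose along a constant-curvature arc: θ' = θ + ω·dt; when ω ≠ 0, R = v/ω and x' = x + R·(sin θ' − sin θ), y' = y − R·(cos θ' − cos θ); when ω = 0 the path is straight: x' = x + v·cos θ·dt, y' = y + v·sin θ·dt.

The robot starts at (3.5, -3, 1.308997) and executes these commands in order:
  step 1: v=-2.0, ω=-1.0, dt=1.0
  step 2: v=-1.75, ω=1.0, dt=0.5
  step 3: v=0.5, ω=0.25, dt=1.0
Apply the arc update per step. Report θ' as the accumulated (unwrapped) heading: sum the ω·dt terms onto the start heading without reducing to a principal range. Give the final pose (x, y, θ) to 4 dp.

(1.7388, -4.4459, 1.0590)

step 1: θ'=0.3090 (R=2.0000) → pose (2.1764, -4.3876, 0.3090)
step 2: θ'=0.8090 (R=-1.7500) → pose (1.4422, -4.8469, 0.8090)
step 3: θ'=1.0590 (R=2.0000) → pose (1.7388, -4.4459, 1.0590)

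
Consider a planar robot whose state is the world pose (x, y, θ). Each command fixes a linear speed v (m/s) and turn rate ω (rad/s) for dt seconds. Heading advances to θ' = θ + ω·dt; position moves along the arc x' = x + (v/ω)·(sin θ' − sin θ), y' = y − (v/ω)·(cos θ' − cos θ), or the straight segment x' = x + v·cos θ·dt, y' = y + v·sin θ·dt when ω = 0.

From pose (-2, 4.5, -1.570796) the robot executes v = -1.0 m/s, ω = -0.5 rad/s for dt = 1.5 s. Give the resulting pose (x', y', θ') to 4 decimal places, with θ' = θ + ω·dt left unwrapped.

(-1.4634, 5.8633, -2.3208)

θ' = -1.5708 + -0.5·1.5 = -2.3208
R = v/ω = -1.0/-0.5 = 2.0000
x' = -2 + 2.0000·(sin -2.3208 − sin -1.5708) = -1.4634
y' = 4.5 − 2.0000·(cos -2.3208 − cos -1.5708) = 5.8633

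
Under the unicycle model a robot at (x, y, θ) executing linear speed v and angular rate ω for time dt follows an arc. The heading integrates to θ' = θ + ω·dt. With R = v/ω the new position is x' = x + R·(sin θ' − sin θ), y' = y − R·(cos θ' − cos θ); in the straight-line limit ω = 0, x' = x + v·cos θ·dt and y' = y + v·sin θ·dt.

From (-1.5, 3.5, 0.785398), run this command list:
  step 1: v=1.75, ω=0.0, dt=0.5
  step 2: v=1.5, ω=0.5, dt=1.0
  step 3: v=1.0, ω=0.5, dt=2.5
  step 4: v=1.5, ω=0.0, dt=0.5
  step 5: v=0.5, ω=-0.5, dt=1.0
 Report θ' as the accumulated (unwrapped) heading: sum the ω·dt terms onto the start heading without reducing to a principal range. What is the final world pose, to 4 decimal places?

(-1.8442, 8.4032, 2.0354)

step 1: θ'=0.7854 (straight) → pose (-0.8813, 4.1187, 0.7854)
step 2: θ'=1.2854 (R=3.0000) → pose (-0.1240, 5.3954, 1.2854)
step 3: θ'=2.5354 (R=2.0000) → pose (-0.9036, 7.6021, 2.5354)
step 4: θ'=2.5354 (straight) → pose (-1.5199, 8.0295, 2.5354)
step 5: θ'=2.0354 (R=-1.0000) → pose (-1.8442, 8.4032, 2.0354)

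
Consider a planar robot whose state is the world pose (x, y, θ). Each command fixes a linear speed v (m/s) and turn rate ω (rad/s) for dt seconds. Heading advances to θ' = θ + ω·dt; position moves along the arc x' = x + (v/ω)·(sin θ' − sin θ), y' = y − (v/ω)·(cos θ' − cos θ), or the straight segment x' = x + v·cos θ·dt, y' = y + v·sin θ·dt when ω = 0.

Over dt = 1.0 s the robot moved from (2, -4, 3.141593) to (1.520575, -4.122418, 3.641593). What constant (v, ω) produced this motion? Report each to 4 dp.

Δθ = 3.641593 − 3.141593 = 0.500000
ω = Δθ/dt = 0.500000/1.0 = 0.5000
R = Δx/(sin θ' − sin θ) = 1.0000
v = R·ω = 1.0000·0.5000 = 0.5000

v = 0.5000, ω = 0.5000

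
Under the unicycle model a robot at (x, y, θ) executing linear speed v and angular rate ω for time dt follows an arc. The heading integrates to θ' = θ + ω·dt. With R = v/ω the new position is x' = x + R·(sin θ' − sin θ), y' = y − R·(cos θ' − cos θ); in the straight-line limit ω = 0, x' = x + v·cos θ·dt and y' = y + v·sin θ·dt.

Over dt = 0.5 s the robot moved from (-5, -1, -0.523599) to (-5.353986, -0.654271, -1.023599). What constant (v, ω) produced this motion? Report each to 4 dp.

v = -1.0000, ω = -1.0000

Δθ = -1.023599 − -0.523599 = -0.500000
ω = Δθ/dt = -0.500000/0.5 = -1.0000
R = Δx/(sin θ' − sin θ) = 1.0000
v = R·ω = 1.0000·-1.0000 = -1.0000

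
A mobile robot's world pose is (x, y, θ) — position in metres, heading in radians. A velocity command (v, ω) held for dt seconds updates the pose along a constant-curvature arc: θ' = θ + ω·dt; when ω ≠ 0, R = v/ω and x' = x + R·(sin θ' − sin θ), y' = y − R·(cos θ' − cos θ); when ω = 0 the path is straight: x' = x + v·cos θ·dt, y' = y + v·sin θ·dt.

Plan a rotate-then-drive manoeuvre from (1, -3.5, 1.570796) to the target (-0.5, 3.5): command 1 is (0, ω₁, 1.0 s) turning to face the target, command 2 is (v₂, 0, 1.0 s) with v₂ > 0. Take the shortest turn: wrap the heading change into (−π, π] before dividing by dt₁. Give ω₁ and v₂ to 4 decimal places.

ω₁ = 0.2111, v₂ = 7.1589

heading to target = atan2(3.5−-3.5, -0.5−1) = 1.7819
Δθ = wrap(1.7819 − 1.5708) = 0.2111; ω₁ = Δθ/dt₁ = 0.2111
distance = √((-0.5−1)² + (3.5−-3.5)²) = 7.1589; v₂ = distance/dt₂ = 7.1589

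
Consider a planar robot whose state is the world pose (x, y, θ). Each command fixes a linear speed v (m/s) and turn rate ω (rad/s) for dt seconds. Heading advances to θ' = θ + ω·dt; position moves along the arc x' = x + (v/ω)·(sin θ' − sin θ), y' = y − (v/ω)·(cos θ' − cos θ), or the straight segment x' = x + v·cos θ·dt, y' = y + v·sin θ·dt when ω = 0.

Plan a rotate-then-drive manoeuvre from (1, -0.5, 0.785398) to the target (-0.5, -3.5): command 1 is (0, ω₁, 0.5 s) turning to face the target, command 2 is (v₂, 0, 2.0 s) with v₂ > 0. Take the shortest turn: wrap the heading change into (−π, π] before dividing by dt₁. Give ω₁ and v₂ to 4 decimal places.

heading to target = atan2(-3.5−-0.5, -0.5−1) = -2.0344
Δθ = wrap(-2.0344 − 0.7854) = -2.8198; ω₁ = Δθ/dt₁ = -5.6397
distance = √((-0.5−1)² + (-3.5−-0.5)²) = 3.3541; v₂ = distance/dt₂ = 1.6771

ω₁ = -5.6397, v₂ = 1.6771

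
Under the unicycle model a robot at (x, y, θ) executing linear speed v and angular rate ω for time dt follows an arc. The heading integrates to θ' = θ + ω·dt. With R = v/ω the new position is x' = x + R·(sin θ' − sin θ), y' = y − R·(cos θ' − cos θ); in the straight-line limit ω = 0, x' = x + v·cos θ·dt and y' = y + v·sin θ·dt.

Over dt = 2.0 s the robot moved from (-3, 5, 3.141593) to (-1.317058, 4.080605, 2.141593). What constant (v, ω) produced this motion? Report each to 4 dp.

Δθ = 2.141593 − 3.141593 = -1.000000
ω = Δθ/dt = -1.000000/2.0 = -0.5000
R = Δx/(sin θ' − sin θ) = 2.0000
v = R·ω = 2.0000·-0.5000 = -1.0000

v = -1.0000, ω = -0.5000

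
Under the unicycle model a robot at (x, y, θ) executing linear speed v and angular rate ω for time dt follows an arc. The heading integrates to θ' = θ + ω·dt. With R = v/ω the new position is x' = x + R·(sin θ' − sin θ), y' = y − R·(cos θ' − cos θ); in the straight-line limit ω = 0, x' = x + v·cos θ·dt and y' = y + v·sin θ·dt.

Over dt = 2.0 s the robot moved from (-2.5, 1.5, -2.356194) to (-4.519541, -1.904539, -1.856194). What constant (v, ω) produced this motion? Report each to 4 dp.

Δθ = -1.856194 − -2.356194 = 0.500000
ω = Δθ/dt = 0.500000/2.0 = 0.2500
R = −Δy/(cos θ' − cos θ) = 8.0000
v = R·ω = 8.0000·0.2500 = 2.0000

v = 2.0000, ω = 0.2500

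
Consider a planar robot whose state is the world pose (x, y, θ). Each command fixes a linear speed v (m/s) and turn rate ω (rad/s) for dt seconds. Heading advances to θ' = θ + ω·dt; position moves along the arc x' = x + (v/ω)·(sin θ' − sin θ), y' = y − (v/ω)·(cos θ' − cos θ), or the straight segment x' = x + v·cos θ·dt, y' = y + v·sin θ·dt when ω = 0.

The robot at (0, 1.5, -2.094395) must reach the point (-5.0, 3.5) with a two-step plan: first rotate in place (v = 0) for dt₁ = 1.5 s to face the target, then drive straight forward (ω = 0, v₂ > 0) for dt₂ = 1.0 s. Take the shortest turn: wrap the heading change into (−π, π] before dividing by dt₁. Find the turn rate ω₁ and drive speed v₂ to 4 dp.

heading to target = atan2(3.5−1.5, -5−0) = 2.7611
Δθ = wrap(2.7611 − -2.0944) = -1.4277; ω₁ = Δθ/dt₁ = -0.9518
distance = √((-5−0)² + (3.5−1.5)²) = 5.3852; v₂ = distance/dt₂ = 5.3852

ω₁ = -0.9518, v₂ = 5.3852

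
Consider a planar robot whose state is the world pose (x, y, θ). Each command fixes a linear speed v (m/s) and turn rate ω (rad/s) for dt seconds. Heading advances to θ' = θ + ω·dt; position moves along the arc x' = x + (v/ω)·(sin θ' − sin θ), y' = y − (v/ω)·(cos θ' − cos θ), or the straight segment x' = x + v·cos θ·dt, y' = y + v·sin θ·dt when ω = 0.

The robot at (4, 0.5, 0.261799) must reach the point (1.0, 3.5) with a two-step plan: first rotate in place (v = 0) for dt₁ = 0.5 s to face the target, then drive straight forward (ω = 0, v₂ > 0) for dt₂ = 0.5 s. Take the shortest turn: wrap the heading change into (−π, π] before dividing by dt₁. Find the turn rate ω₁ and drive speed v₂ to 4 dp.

heading to target = atan2(3.5−0.5, 1−4) = 2.3562
Δθ = wrap(2.3562 − 0.2618) = 2.0944; ω₁ = Δθ/dt₁ = 4.1888
distance = √((1−4)² + (3.5−0.5)²) = 4.2426; v₂ = distance/dt₂ = 8.4853

ω₁ = 4.1888, v₂ = 8.4853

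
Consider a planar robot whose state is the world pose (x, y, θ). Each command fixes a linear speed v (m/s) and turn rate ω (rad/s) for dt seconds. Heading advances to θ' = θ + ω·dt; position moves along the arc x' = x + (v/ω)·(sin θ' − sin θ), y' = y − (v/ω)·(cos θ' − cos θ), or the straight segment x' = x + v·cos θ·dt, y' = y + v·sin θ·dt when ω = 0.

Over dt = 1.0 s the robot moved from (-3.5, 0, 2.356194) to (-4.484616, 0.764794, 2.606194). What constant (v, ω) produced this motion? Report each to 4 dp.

Δθ = 2.606194 − 2.356194 = 0.250000
ω = Δθ/dt = 0.250000/1.0 = 0.2500
R = Δx/(sin θ' − sin θ) = 5.0000
v = R·ω = 5.0000·0.2500 = 1.2500

v = 1.2500, ω = 0.2500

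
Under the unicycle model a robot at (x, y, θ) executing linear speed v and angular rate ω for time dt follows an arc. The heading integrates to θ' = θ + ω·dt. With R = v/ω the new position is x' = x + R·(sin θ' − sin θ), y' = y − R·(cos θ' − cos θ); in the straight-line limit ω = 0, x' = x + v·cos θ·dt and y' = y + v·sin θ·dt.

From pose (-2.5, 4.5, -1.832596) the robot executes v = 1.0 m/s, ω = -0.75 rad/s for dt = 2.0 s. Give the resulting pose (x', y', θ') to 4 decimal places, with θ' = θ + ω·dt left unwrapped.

θ' = -1.8326 + -0.75·2.0 = -3.3326
R = v/ω = 1.0/-0.75 = -1.3333
x' = -2.5 + -1.3333·(sin -3.3326 − sin -1.8326) = -4.0410
y' = 4.5 − -1.3333·(cos -3.3326 − cos -1.8326) = 3.5360

(-4.0410, 3.5360, -3.3326)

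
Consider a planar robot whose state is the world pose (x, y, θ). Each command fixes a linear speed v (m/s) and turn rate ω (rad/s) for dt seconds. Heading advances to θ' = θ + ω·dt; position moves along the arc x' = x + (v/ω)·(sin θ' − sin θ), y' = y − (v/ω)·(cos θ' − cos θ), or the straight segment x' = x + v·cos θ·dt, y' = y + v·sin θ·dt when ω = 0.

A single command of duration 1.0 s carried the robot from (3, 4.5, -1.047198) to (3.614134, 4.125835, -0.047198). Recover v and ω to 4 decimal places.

v = 0.7500, ω = 1.0000

Δθ = -0.047198 − -1.047198 = 1.000000
ω = Δθ/dt = 1.000000/1.0 = 1.0000
R = Δx/(sin θ' − sin θ) = 0.7500
v = R·ω = 0.7500·1.0000 = 0.7500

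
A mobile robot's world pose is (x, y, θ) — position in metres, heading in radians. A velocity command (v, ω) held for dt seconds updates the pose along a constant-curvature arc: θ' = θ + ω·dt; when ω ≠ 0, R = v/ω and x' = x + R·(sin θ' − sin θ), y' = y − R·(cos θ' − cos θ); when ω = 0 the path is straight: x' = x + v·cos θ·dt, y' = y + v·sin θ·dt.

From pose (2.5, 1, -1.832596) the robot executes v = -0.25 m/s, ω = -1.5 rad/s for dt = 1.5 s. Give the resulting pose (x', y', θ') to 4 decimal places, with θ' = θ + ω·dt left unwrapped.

θ' = -1.8326 + -1.5·1.5 = -4.0826
R = v/ω = -0.25/-1.5 = 0.1667
x' = 2.5 + 0.1667·(sin -4.0826 − sin -1.8326) = 2.7957
y' = 1 − 0.1667·(cos -4.0826 − cos -1.8326) = 1.0550

(2.7957, 1.0550, -4.0826)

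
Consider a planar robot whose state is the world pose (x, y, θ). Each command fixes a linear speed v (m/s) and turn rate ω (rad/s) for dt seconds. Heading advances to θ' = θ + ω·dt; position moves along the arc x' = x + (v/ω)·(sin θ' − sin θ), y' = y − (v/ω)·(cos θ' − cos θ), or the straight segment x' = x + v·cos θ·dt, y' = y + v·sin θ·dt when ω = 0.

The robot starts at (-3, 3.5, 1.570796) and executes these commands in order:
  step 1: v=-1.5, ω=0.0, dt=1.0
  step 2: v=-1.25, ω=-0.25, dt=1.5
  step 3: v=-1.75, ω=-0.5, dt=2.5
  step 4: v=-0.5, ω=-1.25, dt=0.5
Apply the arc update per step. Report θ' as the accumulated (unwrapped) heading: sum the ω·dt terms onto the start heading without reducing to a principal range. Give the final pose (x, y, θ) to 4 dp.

(-7.0235, -1.9561, -0.6792)

step 1: θ'=1.5708 (straight) → pose (-3.0000, 2.0000, 1.5708)
step 2: θ'=1.1958 (R=5.0000) → pose (-3.3475, 0.1686, 1.1958)
step 3: θ'=-0.0542 (R=3.5000) → pose (-6.7939, -2.0443, -0.0542)
step 4: θ'=-0.6792 (R=0.4000) → pose (-7.0235, -1.9561, -0.6792)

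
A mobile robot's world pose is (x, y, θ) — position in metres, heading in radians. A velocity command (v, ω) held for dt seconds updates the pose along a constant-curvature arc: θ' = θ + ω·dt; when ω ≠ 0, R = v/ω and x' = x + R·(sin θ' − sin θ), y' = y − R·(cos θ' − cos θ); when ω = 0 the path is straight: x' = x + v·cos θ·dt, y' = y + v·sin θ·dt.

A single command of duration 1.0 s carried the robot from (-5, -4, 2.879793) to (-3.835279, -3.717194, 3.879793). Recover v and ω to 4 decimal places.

Δθ = 3.879793 − 2.879793 = 1.000000
ω = Δθ/dt = 1.000000/1.0 = 1.0000
R = Δx/(sin θ' − sin θ) = -1.2500
v = R·ω = -1.2500·1.0000 = -1.2500

v = -1.2500, ω = 1.0000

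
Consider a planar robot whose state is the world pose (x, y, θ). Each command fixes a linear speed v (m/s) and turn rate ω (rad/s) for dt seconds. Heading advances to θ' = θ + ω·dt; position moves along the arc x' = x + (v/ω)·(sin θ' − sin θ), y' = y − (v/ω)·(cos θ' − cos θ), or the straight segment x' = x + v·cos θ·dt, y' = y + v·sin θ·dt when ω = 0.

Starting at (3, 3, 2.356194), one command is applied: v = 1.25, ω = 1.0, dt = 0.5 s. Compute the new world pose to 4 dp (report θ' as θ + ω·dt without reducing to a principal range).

(2.4680, 3.3156, 2.8562)

θ' = 2.3562 + 1.0·0.5 = 2.8562
R = v/ω = 1.25/1.0 = 1.2500
x' = 3 + 1.2500·(sin 2.8562 − sin 2.3562) = 2.4680
y' = 3 − 1.2500·(cos 2.8562 − cos 2.3562) = 3.3156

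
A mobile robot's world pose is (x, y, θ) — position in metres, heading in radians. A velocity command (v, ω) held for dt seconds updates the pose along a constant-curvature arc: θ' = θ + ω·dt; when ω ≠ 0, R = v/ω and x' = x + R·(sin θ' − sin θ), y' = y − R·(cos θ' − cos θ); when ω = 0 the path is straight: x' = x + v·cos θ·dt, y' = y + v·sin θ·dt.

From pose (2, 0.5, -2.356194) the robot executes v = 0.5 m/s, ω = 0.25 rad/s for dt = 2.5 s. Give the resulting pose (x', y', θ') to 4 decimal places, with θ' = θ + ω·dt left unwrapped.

θ' = -2.3562 + 0.25·2.5 = -1.7312
R = v/ω = 0.5/0.25 = 2.0000
x' = 2 + 2.0000·(sin -1.7312 − sin -2.3562) = 1.4399
y' = 0.5 − 2.0000·(cos -1.7312 − cos -2.3562) = -0.5948

(1.4399, -0.5948, -1.7312)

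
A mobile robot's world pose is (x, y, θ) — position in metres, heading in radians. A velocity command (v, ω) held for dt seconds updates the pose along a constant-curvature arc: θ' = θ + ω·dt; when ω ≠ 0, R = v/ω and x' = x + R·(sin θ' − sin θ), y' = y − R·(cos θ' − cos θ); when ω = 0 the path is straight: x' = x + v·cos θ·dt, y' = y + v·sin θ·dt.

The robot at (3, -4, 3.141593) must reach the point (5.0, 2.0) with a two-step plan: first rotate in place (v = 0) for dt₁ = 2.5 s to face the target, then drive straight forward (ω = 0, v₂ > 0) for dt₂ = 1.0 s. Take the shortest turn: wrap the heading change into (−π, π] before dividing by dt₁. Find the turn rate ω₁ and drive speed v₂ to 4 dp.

heading to target = atan2(2−-4, 5−3) = 1.2490
Δθ = wrap(1.2490 − 3.1416) = -1.8925; ω₁ = Δθ/dt₁ = -0.7570
distance = √((5−3)² + (2−-4)²) = 6.3246; v₂ = distance/dt₂ = 6.3246

ω₁ = -0.7570, v₂ = 6.3246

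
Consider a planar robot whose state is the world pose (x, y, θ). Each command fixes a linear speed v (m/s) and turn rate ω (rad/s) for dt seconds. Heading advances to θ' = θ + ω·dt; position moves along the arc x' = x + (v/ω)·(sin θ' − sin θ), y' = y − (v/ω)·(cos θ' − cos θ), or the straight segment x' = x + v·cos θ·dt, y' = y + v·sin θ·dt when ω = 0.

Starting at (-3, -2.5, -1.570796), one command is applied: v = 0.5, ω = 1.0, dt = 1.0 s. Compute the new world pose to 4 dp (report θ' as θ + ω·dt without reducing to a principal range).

(-2.7702, -2.9207, -0.5708)

θ' = -1.5708 + 1.0·1.0 = -0.5708
R = v/ω = 0.5/1.0 = 0.5000
x' = -3 + 0.5000·(sin -0.5708 − sin -1.5708) = -2.7702
y' = -2.5 − 0.5000·(cos -0.5708 − cos -1.5708) = -2.9207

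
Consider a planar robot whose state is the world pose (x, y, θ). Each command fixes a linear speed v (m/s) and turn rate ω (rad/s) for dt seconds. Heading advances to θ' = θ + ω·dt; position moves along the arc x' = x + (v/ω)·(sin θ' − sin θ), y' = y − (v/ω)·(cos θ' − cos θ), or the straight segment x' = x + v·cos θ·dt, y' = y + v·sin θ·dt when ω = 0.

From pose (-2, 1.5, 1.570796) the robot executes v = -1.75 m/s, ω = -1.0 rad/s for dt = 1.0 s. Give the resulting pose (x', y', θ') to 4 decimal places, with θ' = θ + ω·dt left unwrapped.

θ' = 1.5708 + -1.0·1.0 = 0.5708
R = v/ω = -1.75/-1.0 = 1.7500
x' = -2 + 1.7500·(sin 0.5708 − sin 1.5708) = -2.8045
y' = 1.5 − 1.7500·(cos 0.5708 − cos 1.5708) = 0.0274

(-2.8045, 0.0274, 0.5708)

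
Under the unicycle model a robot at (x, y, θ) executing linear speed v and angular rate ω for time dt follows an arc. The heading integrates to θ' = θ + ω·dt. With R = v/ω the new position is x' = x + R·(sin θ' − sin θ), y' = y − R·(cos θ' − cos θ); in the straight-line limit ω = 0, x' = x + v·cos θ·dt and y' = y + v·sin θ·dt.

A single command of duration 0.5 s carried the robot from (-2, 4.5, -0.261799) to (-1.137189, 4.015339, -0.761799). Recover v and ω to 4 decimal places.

v = 2.0000, ω = -1.0000

Δθ = -0.761799 − -0.261799 = -0.500000
ω = Δθ/dt = -0.500000/0.5 = -1.0000
R = Δx/(sin θ' − sin θ) = -2.0000
v = R·ω = -2.0000·-1.0000 = 2.0000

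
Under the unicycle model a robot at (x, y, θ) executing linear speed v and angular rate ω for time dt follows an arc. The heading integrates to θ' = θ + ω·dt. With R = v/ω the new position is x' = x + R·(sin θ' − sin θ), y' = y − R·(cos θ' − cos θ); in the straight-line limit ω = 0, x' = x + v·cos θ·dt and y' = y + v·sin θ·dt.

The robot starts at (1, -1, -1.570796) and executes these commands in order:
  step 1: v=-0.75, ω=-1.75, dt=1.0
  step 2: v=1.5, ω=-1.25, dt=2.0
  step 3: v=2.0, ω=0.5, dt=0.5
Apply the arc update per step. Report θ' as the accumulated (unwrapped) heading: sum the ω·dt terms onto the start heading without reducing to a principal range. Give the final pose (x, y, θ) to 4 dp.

step 1: θ'=-3.3208 (R=0.4286) → pose (1.5050, -0.5783, -3.3208)
step 2: θ'=-5.8208 (R=-1.2000) → pose (1.1836, 1.6765, -5.8208)
step 3: θ'=-5.5708 (R=4.0000) → pose (2.0138, 2.2292, -5.5708)

(2.0138, 2.2292, -5.5708)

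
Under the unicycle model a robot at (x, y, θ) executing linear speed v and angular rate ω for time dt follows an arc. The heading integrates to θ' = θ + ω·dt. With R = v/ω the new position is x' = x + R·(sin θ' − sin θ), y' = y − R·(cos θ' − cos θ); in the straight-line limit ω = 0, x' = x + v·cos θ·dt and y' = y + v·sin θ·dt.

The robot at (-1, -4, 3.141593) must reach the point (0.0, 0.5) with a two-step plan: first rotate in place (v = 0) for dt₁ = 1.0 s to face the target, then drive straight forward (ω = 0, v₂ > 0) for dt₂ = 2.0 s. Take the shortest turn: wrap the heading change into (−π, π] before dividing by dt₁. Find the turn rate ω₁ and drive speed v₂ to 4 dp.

heading to target = atan2(0.5−-4, 0−-1) = 1.3521
Δθ = wrap(1.3521 − 3.1416) = -1.7895; ω₁ = Δθ/dt₁ = -1.7895
distance = √((0−-1)² + (0.5−-4)²) = 4.6098; v₂ = distance/dt₂ = 2.3049

ω₁ = -1.7895, v₂ = 2.3049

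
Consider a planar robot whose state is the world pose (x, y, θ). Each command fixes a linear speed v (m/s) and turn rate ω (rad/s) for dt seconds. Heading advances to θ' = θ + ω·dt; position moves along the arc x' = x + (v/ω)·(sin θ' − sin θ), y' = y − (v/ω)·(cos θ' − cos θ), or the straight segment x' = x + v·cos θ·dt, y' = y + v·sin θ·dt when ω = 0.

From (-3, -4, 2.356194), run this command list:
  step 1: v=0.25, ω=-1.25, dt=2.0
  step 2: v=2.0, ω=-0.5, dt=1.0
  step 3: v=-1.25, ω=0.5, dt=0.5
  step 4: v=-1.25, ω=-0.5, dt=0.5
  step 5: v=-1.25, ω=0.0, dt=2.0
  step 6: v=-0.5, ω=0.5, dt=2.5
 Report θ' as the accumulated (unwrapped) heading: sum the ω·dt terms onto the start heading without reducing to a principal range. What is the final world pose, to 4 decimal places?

step 1: θ'=-0.1438 (R=-0.2000) → pose (-2.8299, -3.6606, -0.1438)
step 2: θ'=-0.6438 (R=-4.0000) → pose (-1.0022, -4.4201, -0.6438)
step 3: θ'=-0.3938 (R=-2.5000) → pose (-1.5435, -4.1110, -0.3938)
step 4: θ'=-0.6438 (R=2.5000) → pose (-2.0849, -3.8019, -0.6438)
step 5: θ'=-0.6438 (straight) → pose (-4.0844, -2.3013, -0.6438)
step 6: θ'=0.6062 (R=-1.0000) → pose (-5.2544, -2.2793, 0.6062)

(-5.2544, -2.2793, 0.6062)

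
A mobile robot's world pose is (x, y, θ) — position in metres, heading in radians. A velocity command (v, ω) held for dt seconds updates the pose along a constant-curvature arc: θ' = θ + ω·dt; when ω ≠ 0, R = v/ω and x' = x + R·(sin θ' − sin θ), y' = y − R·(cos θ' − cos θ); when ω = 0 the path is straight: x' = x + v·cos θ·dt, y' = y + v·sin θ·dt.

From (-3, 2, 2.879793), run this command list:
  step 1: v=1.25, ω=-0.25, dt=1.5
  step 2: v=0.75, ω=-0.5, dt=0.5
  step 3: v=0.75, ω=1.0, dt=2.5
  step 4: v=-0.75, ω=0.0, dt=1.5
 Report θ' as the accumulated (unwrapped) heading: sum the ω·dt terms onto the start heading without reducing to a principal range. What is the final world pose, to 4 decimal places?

(-6.3280, 3.6860, 4.7548)

step 1: θ'=2.5048 (R=-5.0000) → pose (-4.6790, 2.8096, 2.5048)
step 2: θ'=2.2548 (R=-1.5000) → pose (-4.9497, 3.0678, 2.2548)
step 3: θ'=4.7548 (R=0.7500) → pose (-6.2803, 2.5621, 4.7548)
step 4: θ'=4.7548 (straight) → pose (-6.3280, 3.6860, 4.7548)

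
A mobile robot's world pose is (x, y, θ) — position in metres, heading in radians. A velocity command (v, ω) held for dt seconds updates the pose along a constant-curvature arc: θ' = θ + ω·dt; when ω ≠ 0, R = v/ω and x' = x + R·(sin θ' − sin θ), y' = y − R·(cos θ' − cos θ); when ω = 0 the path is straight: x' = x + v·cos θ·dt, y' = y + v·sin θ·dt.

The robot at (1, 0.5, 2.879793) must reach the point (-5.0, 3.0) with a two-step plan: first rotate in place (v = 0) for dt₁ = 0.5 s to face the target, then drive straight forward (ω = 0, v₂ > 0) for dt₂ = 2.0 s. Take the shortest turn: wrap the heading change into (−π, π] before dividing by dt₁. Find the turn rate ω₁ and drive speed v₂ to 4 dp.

ω₁ = -0.2660, v₂ = 3.2500

heading to target = atan2(3−0.5, -5−1) = 2.7468
Δθ = wrap(2.7468 − 2.8798) = -0.1330; ω₁ = Δθ/dt₁ = -0.2660
distance = √((-5−1)² + (3−0.5)²) = 6.5000; v₂ = distance/dt₂ = 3.2500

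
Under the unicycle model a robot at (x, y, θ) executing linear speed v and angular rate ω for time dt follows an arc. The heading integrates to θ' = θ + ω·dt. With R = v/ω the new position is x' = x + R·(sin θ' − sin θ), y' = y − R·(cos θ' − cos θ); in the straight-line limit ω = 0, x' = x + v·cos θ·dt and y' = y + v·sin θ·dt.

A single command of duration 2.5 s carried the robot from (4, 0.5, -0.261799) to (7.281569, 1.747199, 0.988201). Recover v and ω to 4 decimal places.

Δθ = 0.988201 − -0.261799 = 1.250000
ω = Δθ/dt = 1.250000/2.5 = 0.5000
R = Δx/(sin θ' − sin θ) = 3.0000
v = R·ω = 3.0000·0.5000 = 1.5000

v = 1.5000, ω = 0.5000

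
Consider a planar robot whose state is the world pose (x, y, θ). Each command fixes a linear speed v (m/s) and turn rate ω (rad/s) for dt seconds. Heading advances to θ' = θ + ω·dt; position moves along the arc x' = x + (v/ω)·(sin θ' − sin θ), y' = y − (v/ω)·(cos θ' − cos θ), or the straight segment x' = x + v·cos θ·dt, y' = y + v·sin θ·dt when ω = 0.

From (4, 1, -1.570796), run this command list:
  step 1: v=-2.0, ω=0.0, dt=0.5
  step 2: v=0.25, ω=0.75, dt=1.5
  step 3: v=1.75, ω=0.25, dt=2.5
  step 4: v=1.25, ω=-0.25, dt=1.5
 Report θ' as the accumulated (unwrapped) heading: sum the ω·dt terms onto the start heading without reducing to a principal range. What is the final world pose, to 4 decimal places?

(10.3195, 1.1118, -0.1958)

step 1: θ'=-1.5708 (straight) → pose (4.0000, 2.0000, -1.5708)
step 2: θ'=-0.4458 (R=0.3333) → pose (4.1896, 1.6992, -0.4458)
step 3: θ'=0.1792 (R=7.0000) → pose (8.4556, 1.1272, 0.1792)
step 4: θ'=-0.1958 (R=-5.0000) → pose (10.3195, 1.1118, -0.1958)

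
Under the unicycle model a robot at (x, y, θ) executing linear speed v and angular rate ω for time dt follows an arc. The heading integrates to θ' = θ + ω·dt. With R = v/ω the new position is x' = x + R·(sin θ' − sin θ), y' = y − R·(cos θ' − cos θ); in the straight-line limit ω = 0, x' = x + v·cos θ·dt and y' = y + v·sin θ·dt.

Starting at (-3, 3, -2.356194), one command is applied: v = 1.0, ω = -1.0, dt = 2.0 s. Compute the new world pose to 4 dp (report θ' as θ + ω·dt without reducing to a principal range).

(-4.6443, 3.3584, -4.3562)

θ' = -2.3562 + -1.0·2.0 = -4.3562
R = v/ω = 1.0/-1.0 = -1.0000
x' = -3 + -1.0000·(sin -4.3562 − sin -2.3562) = -4.6443
y' = 3 − -1.0000·(cos -4.3562 − cos -2.3562) = 3.3584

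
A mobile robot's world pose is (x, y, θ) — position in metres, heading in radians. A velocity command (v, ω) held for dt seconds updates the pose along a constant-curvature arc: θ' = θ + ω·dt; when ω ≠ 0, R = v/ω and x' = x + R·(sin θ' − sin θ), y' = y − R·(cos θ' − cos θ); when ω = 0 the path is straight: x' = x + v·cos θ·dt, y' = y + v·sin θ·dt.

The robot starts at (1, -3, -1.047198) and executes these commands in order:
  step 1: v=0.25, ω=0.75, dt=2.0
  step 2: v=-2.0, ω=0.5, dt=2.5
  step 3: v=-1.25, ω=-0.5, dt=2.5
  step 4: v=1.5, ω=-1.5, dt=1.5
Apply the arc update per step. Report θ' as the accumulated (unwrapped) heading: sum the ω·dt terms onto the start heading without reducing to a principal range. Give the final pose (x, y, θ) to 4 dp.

step 1: θ'=0.4528 (R=0.3333) → pose (1.4345, -3.1331, 0.4528)
step 2: θ'=1.7028 (R=-4.0000) → pose (-0.7807, -7.2565, 1.7028)
step 3: θ'=0.4528 (R=2.5000) → pose (-2.1653, -9.8336, 0.4528)
step 4: θ'=-1.7972 (R=-1.0000) → pose (-0.7533, -10.9573, -1.7972)

(-0.7533, -10.9573, -1.7972)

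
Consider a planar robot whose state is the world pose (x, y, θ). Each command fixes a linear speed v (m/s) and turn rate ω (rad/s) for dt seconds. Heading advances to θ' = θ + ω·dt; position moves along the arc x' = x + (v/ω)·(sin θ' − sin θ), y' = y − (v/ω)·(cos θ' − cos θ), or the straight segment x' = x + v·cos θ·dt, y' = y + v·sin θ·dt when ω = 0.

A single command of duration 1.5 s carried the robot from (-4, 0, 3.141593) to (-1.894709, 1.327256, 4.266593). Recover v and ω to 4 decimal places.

Δθ = 4.266593 − 3.141593 = 1.125000
ω = Δθ/dt = 1.125000/1.5 = 0.7500
R = Δx/(sin θ' − sin θ) = -2.3333
v = R·ω = -2.3333·0.7500 = -1.7500

v = -1.7500, ω = 0.7500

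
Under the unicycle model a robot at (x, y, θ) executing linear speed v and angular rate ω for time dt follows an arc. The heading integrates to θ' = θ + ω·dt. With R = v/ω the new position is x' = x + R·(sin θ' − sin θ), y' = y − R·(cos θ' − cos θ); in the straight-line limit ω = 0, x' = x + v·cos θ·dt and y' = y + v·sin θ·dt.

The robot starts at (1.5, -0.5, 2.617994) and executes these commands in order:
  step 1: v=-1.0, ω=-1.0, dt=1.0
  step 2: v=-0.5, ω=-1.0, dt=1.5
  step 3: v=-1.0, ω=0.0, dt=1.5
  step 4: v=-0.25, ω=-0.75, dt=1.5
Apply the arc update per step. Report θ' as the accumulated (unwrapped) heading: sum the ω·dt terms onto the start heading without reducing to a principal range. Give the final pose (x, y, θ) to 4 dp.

(-0.2523, -1.8627, -1.0070)

step 1: θ'=1.6180 (R=1.0000) → pose (1.9989, -1.3188, 1.6180)
step 2: θ'=0.1180 (R=0.5000) → pose (1.5583, -1.8390, 0.1180)
step 3: θ'=0.1180 (straight) → pose (0.0687, -2.0155, 0.1180)
step 4: θ'=-1.0070 (R=0.3333) → pose (-0.2523, -1.8627, -1.0070)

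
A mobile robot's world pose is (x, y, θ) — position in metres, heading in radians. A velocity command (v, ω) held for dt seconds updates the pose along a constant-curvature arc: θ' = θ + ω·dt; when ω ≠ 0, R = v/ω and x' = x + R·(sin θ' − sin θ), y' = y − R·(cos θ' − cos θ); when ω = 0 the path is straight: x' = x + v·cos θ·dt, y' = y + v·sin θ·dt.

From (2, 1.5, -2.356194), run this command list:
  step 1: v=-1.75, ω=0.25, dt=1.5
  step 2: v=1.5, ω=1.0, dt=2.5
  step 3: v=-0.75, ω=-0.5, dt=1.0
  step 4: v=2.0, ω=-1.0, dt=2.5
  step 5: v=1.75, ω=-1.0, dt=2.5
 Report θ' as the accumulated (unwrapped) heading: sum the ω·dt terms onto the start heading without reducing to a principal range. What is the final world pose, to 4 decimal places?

step 1: θ'=-1.9812 (R=-7.0000) → pose (3.4690, 3.6569, -1.9812)
step 2: θ'=0.5188 (R=1.5000) → pose (5.5882, 1.7558, 0.5188)
step 3: θ'=0.0188 (R=1.5000) → pose (4.8726, 1.5587, 0.0188)
step 4: θ'=-2.4812 (R=-2.0000) → pose (6.1371, -2.0204, -2.4812)
step 5: θ'=-4.9812 (R=-1.7500) → pose (3.3764, -0.1736, -4.9812)

(3.3764, -0.1736, -4.9812)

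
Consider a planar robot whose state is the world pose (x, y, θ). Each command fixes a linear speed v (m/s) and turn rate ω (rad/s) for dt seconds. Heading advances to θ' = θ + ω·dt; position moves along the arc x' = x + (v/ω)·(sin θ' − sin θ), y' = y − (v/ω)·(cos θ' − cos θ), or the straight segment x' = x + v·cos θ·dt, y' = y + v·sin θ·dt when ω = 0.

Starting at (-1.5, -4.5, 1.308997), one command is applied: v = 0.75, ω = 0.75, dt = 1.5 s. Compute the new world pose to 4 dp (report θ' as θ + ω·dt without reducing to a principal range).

θ' = 1.3090 + 0.75·1.5 = 2.4340
R = v/ω = 0.75/0.75 = 1.0000
x' = -1.5 + 1.0000·(sin 2.4340 − sin 1.3090) = -1.8159
y' = -4.5 − 1.0000·(cos 2.4340 − cos 1.3090) = -3.4813

(-1.8159, -3.4813, 2.4340)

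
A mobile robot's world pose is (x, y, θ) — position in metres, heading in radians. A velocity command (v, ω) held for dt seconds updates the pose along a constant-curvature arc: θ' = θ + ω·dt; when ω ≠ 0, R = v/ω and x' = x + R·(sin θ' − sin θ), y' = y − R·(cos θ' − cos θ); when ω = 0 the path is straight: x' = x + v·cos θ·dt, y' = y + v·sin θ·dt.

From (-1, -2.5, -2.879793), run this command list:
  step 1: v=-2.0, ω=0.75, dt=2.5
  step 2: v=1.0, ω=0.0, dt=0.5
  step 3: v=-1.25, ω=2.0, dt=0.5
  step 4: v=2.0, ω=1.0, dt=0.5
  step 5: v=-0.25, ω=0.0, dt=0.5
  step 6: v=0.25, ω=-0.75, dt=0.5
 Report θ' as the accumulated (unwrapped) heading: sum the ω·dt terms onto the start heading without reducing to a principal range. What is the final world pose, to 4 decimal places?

(1.2727, 1.5921, 0.1202)

step 1: θ'=-1.0048 (R=-2.6667) → pose (0.5606, 1.5058, -1.0048)
step 2: θ'=-1.0048 (straight) → pose (0.8287, 1.0838, -1.0048)
step 3: θ'=-0.0048 (R=-0.6250) → pose (0.3042, 1.3736, -0.0048)
step 4: θ'=0.4952 (R=2.0000) → pose (1.2642, 1.6139, 0.4952)
step 5: θ'=0.4952 (straight) → pose (1.1542, 1.5545, 0.4952)
step 6: θ'=0.1202 (R=-0.3333) → pose (1.2727, 1.5921, 0.1202)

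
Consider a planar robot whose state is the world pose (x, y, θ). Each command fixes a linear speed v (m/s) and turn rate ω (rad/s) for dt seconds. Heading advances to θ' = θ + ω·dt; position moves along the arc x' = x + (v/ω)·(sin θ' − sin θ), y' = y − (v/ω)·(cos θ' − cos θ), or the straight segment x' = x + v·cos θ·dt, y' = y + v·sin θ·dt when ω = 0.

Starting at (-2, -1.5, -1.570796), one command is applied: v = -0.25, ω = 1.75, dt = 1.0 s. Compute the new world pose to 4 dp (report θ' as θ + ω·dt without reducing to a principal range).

θ' = -1.5708 + 1.75·1.0 = 0.1792
R = v/ω = -0.25/1.75 = -0.1429
x' = -2 + -0.1429·(sin 0.1792 − sin -1.5708) = -2.1683
y' = -1.5 − -0.1429·(cos 0.1792 − cos -1.5708) = -1.3594

(-2.1683, -1.3594, 0.1792)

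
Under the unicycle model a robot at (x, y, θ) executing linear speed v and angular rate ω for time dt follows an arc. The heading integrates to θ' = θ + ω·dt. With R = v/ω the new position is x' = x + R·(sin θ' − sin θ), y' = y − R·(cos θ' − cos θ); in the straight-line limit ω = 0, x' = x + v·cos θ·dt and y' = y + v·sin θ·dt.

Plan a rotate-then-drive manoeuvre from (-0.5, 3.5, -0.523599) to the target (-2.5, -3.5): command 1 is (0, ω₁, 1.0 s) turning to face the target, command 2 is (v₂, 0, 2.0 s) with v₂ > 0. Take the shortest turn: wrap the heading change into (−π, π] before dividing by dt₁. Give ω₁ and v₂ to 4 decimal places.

ω₁ = -1.3255, v₂ = 3.6401

heading to target = atan2(-3.5−3.5, -2.5−-0.5) = -1.8491
Δθ = wrap(-1.8491 − -0.5236) = -1.3255; ω₁ = Δθ/dt₁ = -1.3255
distance = √((-2.5−-0.5)² + (-3.5−3.5)²) = 7.2801; v₂ = distance/dt₂ = 3.6401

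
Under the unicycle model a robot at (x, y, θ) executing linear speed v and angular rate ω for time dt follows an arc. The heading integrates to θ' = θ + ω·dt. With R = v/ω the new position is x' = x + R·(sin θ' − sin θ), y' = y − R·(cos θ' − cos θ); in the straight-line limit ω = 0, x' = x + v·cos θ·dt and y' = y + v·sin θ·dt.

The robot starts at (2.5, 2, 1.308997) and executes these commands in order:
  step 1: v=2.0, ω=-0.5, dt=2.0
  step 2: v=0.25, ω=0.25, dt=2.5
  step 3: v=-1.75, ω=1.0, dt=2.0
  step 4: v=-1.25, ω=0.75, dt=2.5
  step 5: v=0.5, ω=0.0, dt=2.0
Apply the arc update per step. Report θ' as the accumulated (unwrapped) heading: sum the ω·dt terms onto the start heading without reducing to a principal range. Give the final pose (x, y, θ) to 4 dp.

(8.7924, 3.1766, 4.8090)

step 1: θ'=0.3090 (R=-4.0000) → pose (5.1473, 4.7753, 0.3090)
step 2: θ'=0.9340 (R=1.0000) → pose (5.6472, 5.1333, 0.9340)
step 3: θ'=2.9340 (R=-1.7500) → pose (6.6935, 2.3803, 2.9340)
step 4: θ'=4.8090 (R=-1.6667) → pose (8.6959, 4.1719, 4.8090)
step 5: θ'=4.8090 (straight) → pose (8.7924, 3.1766, 4.8090)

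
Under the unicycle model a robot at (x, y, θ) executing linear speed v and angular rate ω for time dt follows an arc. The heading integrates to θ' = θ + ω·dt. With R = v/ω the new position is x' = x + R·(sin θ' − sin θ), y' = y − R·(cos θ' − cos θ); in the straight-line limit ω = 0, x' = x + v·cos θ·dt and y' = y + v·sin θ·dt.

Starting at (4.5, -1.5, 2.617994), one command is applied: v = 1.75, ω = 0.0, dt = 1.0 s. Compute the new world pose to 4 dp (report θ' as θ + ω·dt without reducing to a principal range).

θ' = 2.6180 + 0.0·1.0 = 2.6180
ω = 0 → straight: x' = 4.5 + 1.75·cos(2.6180)·1.0 = 2.9845
y' = -1.5 + 1.75·sin(2.6180)·1.0 = -0.6250

(2.9845, -0.6250, 2.6180)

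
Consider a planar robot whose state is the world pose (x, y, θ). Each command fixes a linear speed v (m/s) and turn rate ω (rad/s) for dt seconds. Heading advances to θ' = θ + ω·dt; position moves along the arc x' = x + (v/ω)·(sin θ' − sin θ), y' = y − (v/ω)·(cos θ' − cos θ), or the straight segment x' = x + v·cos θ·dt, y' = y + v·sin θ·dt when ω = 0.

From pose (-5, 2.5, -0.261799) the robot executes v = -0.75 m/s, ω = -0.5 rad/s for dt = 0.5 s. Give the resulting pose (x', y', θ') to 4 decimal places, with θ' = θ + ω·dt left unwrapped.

θ' = -0.2618 + -0.5·0.5 = -0.5118
R = v/ω = -0.75/-0.5 = 1.5000
x' = -5 + 1.5000·(sin -0.5118 − sin -0.2618) = -5.3464
y' = 2.5 − 1.5000·(cos -0.5118 − cos -0.2618) = 2.6411

(-5.3464, 2.6411, -0.5118)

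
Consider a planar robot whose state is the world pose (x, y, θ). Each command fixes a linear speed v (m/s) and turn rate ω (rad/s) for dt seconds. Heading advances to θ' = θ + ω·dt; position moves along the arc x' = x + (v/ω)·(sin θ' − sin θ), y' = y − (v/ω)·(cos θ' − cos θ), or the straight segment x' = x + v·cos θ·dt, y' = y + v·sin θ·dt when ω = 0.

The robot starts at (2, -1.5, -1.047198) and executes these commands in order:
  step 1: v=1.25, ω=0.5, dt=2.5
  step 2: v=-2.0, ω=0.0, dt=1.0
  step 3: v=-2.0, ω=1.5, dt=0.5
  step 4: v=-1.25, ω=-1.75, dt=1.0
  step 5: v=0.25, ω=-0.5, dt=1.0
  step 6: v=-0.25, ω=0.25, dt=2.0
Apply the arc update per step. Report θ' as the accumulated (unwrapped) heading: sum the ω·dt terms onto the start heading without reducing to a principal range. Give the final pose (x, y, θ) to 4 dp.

step 1: θ'=0.2028 (R=2.5000) → pose (4.6686, -2.6988, 0.2028)
step 2: θ'=0.2028 (straight) → pose (2.7096, -3.1016, 0.2028)
step 3: θ'=0.9528 (R=-1.3333) → pose (1.8914, -3.6351, 0.9528)
step 4: θ'=-0.7972 (R=0.7143) → pose (0.7982, -3.7203, -0.7972)
step 5: θ'=-1.2972 (R=-0.5000) → pose (0.9219, -3.9345, -1.2972)
step 6: θ'=-0.7972 (R=-1.0000) → pose (0.6745, -3.5060, -0.7972)

(0.6745, -3.5060, -0.7972)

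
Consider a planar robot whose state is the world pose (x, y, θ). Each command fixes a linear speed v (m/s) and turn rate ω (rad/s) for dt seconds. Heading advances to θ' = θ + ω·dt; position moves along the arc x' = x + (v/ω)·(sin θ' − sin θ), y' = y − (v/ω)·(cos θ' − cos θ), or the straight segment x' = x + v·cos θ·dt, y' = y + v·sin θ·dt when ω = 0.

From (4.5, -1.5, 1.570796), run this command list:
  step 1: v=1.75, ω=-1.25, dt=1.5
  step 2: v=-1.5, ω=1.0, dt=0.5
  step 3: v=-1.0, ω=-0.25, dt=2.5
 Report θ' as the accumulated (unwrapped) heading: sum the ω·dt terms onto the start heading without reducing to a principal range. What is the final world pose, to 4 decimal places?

step 1: θ'=-0.3042 (R=-1.4000) → pose (6.3193, -0.1643, -0.3042)
step 2: θ'=0.1958 (R=-1.5000) → pose (5.5782, -0.1241, 0.1958)
step 3: θ'=-0.4292 (R=4.0000) → pose (3.1354, 0.1623, -0.4292)

(3.1354, 0.1623, -0.4292)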